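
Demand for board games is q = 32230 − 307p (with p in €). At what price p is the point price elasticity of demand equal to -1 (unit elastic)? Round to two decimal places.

52.49

Ed = −307p/(32230 − 307p). Set this equal to -1:
307p = 1·(32230 − 307p) ⇒ 307p(1 + 1) = 1·32230
p = 1·32230 / (307·2) = 52.4918…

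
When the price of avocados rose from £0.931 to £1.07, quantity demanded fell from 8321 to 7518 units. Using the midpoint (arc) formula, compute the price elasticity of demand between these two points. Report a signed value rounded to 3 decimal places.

%ΔQ = (7518 − 8321) / [(8321 + 7518)/2] = -803/7919.5 = -0.101395…
%ΔP = (1.07 − 0.931) / [(0.931 + 1.07)/2] = 0.139/1.0005 = 0.138930…
Arc Ed = %ΔQ / %ΔP = (-803/7919.5) / (0.139/1.0005) = -0.72982…

-0.730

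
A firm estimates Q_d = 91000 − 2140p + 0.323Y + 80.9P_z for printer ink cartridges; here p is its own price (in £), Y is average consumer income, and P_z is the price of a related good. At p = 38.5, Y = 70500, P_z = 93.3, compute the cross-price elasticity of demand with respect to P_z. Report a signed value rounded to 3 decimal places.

At the given values, Q_d = 91000 − 2140(38.5) + 0.323(70500) + 80.9(93.3) = 38929.47.
∂Q_d/∂P_z = 80.9.
E = (80.9) × (93.3/38929.47) = 0.19388…

0.194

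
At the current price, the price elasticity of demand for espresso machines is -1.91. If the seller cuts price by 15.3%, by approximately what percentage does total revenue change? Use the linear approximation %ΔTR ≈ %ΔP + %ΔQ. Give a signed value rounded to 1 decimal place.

+13.9%

%ΔQ ≈ Ed × %ΔP = (-1.91) × (-15.3%) = +29.2230%
%ΔTR ≈ %ΔP + %ΔQ = (-15.3%) + (+29.2230%) = +13.9230%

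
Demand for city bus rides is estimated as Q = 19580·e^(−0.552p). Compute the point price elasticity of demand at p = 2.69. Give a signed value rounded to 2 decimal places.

dQ/dp = −0.552·Q = -2448.37. At p = 2.69, Q = 4435.45.
Ed = (dQ/dp)·(p/Q) = (-2448.37) × (2.69/4435.45) = -1.4848…

-1.48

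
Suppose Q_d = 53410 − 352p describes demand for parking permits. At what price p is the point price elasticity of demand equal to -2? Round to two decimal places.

101.16

Ed = −352p/(53410 − 352p). Set this equal to -2:
352p = 2·(53410 − 352p) ⇒ 352p(1 + 2) = 2·53410
p = 2·53410 / (352·3) = 101.1553…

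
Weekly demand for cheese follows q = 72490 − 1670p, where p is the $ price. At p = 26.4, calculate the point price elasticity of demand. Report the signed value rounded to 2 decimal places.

-1.55

dq/dp = −1670. At p = 26.4, q = 72490 − 1670(26.4) = 28402.
Ed = (dq/dp)·(p/q) = −1670 × (26.4/28402) = -1.5522…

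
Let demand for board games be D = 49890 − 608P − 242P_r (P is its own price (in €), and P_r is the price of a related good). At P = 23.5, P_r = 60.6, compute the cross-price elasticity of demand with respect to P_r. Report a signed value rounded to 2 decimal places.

-0.70

At the given values, D = 49890 − 608(23.5) − 242(60.6) = 20936.8.
∂D/∂P_r = -242.
E = (-242) × (60.6/20936.8) = -0.7004…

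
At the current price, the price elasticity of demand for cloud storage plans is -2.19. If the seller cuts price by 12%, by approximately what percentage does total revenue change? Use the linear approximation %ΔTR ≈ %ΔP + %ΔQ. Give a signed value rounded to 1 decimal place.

%ΔQ ≈ Ed × %ΔP = (-2.19) × (-12%) = +26.2800%
%ΔTR ≈ %ΔP + %ΔQ = (-12%) + (+26.2800%) = +14.2800%

+14.3%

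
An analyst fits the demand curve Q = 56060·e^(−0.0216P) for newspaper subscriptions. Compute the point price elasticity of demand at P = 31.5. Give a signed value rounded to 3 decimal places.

-0.680

dQ/dP = −0.0216·Q = -613.215. At P = 31.5, Q = 28389.6.
Ed = (dQ/dP)·(P/Q) = (-613.215) × (31.5/28389.6) = -0.6804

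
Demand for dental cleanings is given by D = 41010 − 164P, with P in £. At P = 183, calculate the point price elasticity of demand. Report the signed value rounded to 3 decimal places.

dD/dP = −164. At P = 183, D = 41010 − 164(183) = 10998.
Ed = (dD/dP)·(P/D) = −164 × (183/10998) = -2.72885…

-2.729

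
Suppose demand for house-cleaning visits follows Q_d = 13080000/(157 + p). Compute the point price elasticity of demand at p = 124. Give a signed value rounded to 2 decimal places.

dQ_d/dp = −13080000/(157 + p)² = -165.651. At p = 124, Q_d = 46548.
Ed = (dQ_d/dp)·(p/Q_d) = (-165.651) × (124/46548) = -0.4412…

-0.44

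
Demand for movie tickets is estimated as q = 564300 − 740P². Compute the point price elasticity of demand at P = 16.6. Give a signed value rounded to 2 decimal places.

-1.13

dq/dP = −2·740·P = -24568. At P = 16.6, q = 360385.6.
Ed = (dq/dP)·(P/q) = (-24568) × (16.6/360385.6) = -1.1316…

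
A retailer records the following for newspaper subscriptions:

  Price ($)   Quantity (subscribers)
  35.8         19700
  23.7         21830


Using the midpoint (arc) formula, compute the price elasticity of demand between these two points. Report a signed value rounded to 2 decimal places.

-0.25

%ΔQ = (21830 − 19700) / [(19700 + 21830)/2] = 2130/20765 = 0.102576…
%ΔP = (23.7 − 35.8) / [(35.8 + 23.7)/2] = -12.1/29.75 = -0.406722…
Arc Ed = %ΔQ / %ΔP = (2130/20765) / (-12.1/29.75) = -0.2522…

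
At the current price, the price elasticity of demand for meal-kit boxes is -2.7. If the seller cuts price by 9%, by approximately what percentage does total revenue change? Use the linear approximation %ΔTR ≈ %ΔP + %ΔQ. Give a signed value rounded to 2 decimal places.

+15.30%

%ΔQ ≈ Ed × %ΔP = (-2.7) × (-9%) = +24.3000%
%ΔTR ≈ %ΔP + %ΔQ = (-9%) + (+24.3000%) = +15.3000%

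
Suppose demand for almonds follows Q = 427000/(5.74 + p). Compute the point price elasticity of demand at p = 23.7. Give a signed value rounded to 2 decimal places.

-0.81

dQ/dp = −427000/(5.74 + p)² = -492.666. At p = 23.7, Q = 14504.1.
Ed = (dQ/dp)·(p/Q) = (-492.666) × (23.7/14504.1) = -0.8050…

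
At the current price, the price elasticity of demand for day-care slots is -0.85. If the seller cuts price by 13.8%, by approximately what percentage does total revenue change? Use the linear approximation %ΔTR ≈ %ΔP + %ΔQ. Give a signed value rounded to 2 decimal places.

-2.07%

%ΔQ ≈ Ed × %ΔP = (-0.85) × (-13.8%) = +11.7300%
%ΔTR ≈ %ΔP + %ΔQ = (-13.8%) + (+11.7300%) = -2.0700%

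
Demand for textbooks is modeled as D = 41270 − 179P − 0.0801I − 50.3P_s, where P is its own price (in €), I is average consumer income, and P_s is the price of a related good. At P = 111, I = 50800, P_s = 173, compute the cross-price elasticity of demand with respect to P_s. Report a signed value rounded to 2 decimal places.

At the given values, D = 41270 − 179(111) − 0.0801(50800) − 50.3(173) = 8630.02.
∂D/∂P_s = -50.3.
E = (-50.3) × (173/8630.02) = -1.0083…

-1.01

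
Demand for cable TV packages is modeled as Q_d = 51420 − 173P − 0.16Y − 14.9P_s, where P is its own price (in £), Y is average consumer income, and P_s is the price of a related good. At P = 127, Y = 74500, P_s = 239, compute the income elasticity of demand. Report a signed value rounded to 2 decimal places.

At the given values, Q_d = 51420 − 173(127) − 0.16(74500) − 14.9(239) = 13967.9.
∂Q_d/∂Y = -0.16.
E = (-0.16) × (74500/13967.9) = -0.8533…

-0.85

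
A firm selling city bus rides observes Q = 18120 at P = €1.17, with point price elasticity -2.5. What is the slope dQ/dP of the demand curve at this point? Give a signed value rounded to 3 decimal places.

-38717.949

Ed = (dQ/dP)·(P/Q) ⇒ dQ/dP = Ed·Q/P = (-2.5)·18120/1.17 = -38717.94871…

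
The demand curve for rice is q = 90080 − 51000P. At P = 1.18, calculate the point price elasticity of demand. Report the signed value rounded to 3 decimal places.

dq/dP = −51000. At P = 1.18, q = 90080 − 51000(1.18) = 29900.
Ed = (dq/dP)·(P/q) = −51000 × (1.18/29900) = -2.01270…

-2.013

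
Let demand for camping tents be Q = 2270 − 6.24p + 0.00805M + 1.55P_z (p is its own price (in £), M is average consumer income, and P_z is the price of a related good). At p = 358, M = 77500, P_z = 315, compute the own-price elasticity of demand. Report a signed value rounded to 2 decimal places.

-1.95

At the given values, Q = 2270 − 6.24(358) + 0.00805(77500) + 1.55(315) = 1148.205.
∂Q/∂p = −6.24.
E = (-6.24) × (358/1148.205) = -1.9455…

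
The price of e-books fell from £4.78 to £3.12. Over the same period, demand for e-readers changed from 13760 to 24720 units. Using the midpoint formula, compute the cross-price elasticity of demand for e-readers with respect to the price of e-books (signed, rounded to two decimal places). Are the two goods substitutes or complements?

%ΔQ_{e-readers} = (24720 − 13760)/avg = 10960/19240 = 0.569646…
%ΔP_{e-books} = (3.12 − 4.78)/avg = -1.66/3.95 = -0.420253…
E_cross = (10960/19240) / (-1.66/3.95) = -1.3554…
E_cross < 0 ⇒ the goods are complements.

-1.36; complements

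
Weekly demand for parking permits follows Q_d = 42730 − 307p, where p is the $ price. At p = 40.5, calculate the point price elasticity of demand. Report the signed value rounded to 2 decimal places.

-0.41

dQ_d/dp = −307. At p = 40.5, Q_d = 42730 − 307(40.5) = 30296.5.
Ed = (dQ_d/dp)·(p/Q_d) = −307 × (40.5/30296.5) = -0.4103…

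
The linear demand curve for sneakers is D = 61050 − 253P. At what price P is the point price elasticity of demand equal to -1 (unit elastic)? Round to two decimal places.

Ed = −253P/(61050 − 253P). Set this equal to -1:
253P = 1·(61050 − 253P) ⇒ 253P(1 + 1) = 1·61050
P = 1·61050 / (253·2) = 120.6521…

120.65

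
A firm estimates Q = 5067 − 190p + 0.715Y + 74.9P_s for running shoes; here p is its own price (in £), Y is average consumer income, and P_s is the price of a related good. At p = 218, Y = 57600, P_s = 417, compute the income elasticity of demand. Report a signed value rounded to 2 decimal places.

At the given values, Q = 5067 − 190(218) + 0.715(57600) + 74.9(417) = 36064.3.
∂Q/∂Y = 0.715.
E = (0.715) × (57600/36064.3) = 1.1419…

1.14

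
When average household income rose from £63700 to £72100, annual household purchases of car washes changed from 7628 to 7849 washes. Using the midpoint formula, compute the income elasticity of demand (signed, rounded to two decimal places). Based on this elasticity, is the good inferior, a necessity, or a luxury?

%ΔQ = (7849 − 7628)/[( 7628 + 7849)/2] = 221/7738.5 = 0.028558…
%ΔIncome = (72100 − 63700)/[( 63700 + 72100)/2] = 8400/67900 = 0.123711…
E_income = (221/7738.5) / (8400/67900) = 0.2308…
0 < E_income < 1 ⇒ normal good, necessity.

0.23; necessity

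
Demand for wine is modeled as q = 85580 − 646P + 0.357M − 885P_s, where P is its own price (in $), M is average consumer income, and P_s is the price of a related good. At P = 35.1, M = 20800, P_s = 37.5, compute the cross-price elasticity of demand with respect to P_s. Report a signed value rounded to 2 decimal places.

-0.89

At the given values, q = 85580 − 646(35.1) + 0.357(20800) − 885(37.5) = 37143.5.
∂q/∂P_s = -885.
E = (-885) × (37.5/37143.5) = -0.8934…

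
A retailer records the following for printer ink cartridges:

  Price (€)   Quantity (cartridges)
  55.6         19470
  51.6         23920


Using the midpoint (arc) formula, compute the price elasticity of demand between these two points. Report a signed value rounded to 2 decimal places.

%ΔQ = (23920 − 19470) / [(19470 + 23920)/2] = 4450/21695 = 0.205116…
%ΔP = (51.6 − 55.6) / [(55.6 + 51.6)/2] = -4/53.6 = -0.074626…
Arc Ed = %ΔQ / %ΔP = (4450/21695) / (-4/53.6) = -2.7485…

-2.75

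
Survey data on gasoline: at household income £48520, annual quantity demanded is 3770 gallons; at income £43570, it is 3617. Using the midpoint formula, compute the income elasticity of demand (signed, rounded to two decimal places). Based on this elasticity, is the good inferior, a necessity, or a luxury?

%ΔQ = (3617 − 3770)/[( 3770 + 3617)/2] = -153/3693.5 = -0.041424…
%ΔIncome = (43570 − 48520)/[( 48520 + 43570)/2] = -4950/46045 = -0.107503…
E_income = (-153/3693.5) / (-4950/46045) = 0.3853…
0 < E_income < 1 ⇒ normal good, necessity.

0.39; necessity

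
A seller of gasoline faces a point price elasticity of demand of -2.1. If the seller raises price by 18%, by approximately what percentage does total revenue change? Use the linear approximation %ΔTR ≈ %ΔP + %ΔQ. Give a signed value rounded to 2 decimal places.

-19.80%

%ΔQ ≈ Ed × %ΔP = (-2.1) × (+18%) = -37.8000%
%ΔTR ≈ %ΔP + %ΔQ = (+18%) + (-37.8000%) = -19.8000%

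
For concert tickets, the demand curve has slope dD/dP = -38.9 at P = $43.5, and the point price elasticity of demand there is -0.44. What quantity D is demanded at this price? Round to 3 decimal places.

3845.795

Ed = (dD/dP)·(P/D) ⇒ D = (dD/dP)·P/Ed = (-38.9)·43.5/(-0.44) = 3845.79545…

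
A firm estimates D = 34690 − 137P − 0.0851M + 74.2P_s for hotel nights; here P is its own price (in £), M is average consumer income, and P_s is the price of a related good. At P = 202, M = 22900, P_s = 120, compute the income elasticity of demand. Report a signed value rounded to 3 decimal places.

At the given values, D = 34690 − 137(202) − 0.0851(22900) + 74.2(120) = 13971.21.
∂D/∂M = -0.0851.
E = (-0.0851) × (22900/13971.21) = -0.13948…

-0.139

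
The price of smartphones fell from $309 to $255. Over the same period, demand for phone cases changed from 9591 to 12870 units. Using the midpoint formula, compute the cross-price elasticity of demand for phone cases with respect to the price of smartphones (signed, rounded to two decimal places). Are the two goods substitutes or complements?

-1.52; complements

%ΔQ_{phone cases} = (12870 − 9591)/avg = 3279/11230.5 = 0.291972…
%ΔP_{smartphones} = (255 − 309)/avg = -54/282 = -0.191489…
E_cross = (3279/11230.5) / (-54/282) = -1.5247…
E_cross < 0 ⇒ the goods are complements.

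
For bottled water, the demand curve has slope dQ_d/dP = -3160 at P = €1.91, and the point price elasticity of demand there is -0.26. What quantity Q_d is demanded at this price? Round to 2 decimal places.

23213.85

Ed = (dQ_d/dP)·(P/Q_d) ⇒ Q_d = (dQ_d/dP)·P/Ed = (-3160)·1.91/(-0.26) = 23213.8461…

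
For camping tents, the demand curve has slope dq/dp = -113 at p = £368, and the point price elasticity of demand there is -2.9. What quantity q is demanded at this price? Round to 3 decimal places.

14339.310

Ed = (dq/dp)·(p/q) ⇒ q = (dq/dp)·p/Ed = (-113)·368/(-2.9) = 14339.31034…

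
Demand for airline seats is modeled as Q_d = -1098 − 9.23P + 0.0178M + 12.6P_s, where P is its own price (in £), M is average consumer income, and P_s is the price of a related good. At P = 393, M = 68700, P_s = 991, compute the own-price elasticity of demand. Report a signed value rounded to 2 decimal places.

-0.40

At the given values, Q_d = -1098 − 9.23(393) + 0.0178(68700) + 12.6(991) = 8984.07.
∂Q_d/∂P = −9.23.
E = (-9.23) × (393/8984.07) = -0.4037…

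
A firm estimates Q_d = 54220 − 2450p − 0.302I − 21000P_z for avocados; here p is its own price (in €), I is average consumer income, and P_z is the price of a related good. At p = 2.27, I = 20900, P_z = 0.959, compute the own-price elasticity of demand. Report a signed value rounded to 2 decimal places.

-0.25

At the given values, Q_d = 54220 − 2450(2.27) − 0.302(20900) − 21000(0.959) = 22207.7.
∂Q_d/∂p = −2450.
E = (-2450) × (2.27/22207.7) = -0.2504…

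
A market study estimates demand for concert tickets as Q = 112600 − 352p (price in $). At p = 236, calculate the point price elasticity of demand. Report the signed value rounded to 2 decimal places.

-2.81

dQ/dp = −352. At p = 236, Q = 112600 − 352(236) = 29528.
Ed = (dQ/dp)·(p/Q) = −352 × (236/29528) = -2.8133…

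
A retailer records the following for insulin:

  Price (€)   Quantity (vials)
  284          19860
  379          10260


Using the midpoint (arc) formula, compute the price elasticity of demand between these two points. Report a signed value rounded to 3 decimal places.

%ΔQ = (10260 − 19860) / [(19860 + 10260)/2] = -9600/15060 = -0.637450…
%ΔP = (379 − 284) / [(284 + 379)/2] = 95/331.5 = 0.286576…
Arc Ed = %ΔQ / %ΔP = (-9600/15060) / (95/331.5) = -2.22436…

-2.224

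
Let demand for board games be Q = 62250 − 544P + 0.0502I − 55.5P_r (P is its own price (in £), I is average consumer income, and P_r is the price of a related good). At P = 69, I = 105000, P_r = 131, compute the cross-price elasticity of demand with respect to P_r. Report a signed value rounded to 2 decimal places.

-0.32

At the given values, Q = 62250 − 544(69) + 0.0502(105000) − 55.5(131) = 22714.5.
∂Q/∂P_r = -55.5.
E = (-55.5) × (131/22714.5) = -0.3200…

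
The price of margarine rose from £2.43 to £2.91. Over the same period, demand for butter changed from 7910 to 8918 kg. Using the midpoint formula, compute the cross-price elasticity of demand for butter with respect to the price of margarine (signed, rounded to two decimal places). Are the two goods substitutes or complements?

0.67; substitutes

%ΔQ_{butter} = (8918 − 7910)/avg = 1008/8414 = 0.119800…
%ΔP_{margarine} = (2.91 − 2.43)/avg = 0.48/2.67 = 0.179775…
E_cross = (1008/8414) / (0.48/2.67) = 0.6663…
E_cross > 0 ⇒ the goods are substitutes.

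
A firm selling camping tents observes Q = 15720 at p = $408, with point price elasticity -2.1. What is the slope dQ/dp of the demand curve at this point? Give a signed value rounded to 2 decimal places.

-80.91

Ed = (dQ/dp)·(p/Q) ⇒ dQ/dp = Ed·Q/p = (-2.1)·15720/408 = -80.9117…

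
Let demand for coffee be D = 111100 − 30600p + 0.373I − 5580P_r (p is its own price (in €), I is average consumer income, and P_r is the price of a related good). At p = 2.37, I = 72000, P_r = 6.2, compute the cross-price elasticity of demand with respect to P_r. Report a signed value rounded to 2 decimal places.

-1.12

At the given values, D = 111100 − 30600(2.37) + 0.373(72000) − 5580(6.2) = 30838.
∂D/∂P_r = -5580.
E = (-5580) × (6.2/30838) = -1.1218…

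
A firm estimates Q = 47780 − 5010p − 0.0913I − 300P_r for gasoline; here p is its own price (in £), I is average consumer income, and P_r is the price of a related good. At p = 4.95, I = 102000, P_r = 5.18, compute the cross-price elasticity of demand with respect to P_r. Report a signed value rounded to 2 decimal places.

At the given values, Q = 47780 − 5010(4.95) − 0.0913(102000) − 300(5.18) = 12113.9.
∂Q/∂P_r = -300.
E = (-300) × (5.18/12113.9) = -0.1282…

-0.13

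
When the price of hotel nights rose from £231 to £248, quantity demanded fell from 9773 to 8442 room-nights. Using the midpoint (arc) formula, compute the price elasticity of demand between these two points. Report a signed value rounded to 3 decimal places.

%ΔQ = (8442 − 9773) / [(9773 + 8442)/2] = -1331/9107.5 = -0.146143…
%ΔP = (248 − 231) / [(231 + 248)/2] = 17/239.5 = 0.070981…
Arc Ed = %ΔQ / %ΔP = (-1331/9107.5) / (17/239.5) = -2.05890…

-2.059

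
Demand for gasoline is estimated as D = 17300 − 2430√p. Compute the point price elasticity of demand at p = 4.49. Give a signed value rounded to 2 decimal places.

dD/dp = −2430/(2√p) = -573.394. At p = 4.49, D = 12150.9.
Ed = (dD/dp)·(p/D) = (-573.394) × (4.49/12150.9) = -0.2118…

-0.21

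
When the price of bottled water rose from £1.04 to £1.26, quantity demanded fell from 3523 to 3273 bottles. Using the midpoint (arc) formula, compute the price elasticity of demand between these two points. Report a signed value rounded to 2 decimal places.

%ΔQ = (3273 − 3523) / [(3523 + 3273)/2] = -250/3398 = -0.073572…
%ΔP = (1.26 − 1.04) / [(1.04 + 1.26)/2] = 0.22/1.15 = 0.191304…
Arc Ed = %ΔQ / %ΔP = (-250/3398) / (0.22/1.15) = -0.3845…

-0.38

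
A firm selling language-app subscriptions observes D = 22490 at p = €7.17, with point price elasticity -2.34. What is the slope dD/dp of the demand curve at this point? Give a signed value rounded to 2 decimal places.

Ed = (dD/dp)·(p/D) ⇒ dD/dp = Ed·D/p = (-2.34)·22490/7.17 = -7339.8326…

-7339.83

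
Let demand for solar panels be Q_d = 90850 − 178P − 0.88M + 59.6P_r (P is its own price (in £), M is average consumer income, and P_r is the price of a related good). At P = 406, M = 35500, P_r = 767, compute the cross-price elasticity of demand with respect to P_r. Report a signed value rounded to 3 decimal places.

At the given values, Q_d = 90850 − 178(406) − 0.88(35500) + 59.6(767) = 33055.2.
∂Q_d/∂P_r = 59.6.
E = (59.6) × (767/33055.2) = 1.38293…

1.383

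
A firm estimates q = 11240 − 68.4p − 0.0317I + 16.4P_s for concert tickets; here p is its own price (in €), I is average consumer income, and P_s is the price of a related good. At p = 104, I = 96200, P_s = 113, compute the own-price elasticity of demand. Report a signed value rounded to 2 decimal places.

-2.43

At the given values, q = 11240 − 68.4(104) − 0.0317(96200) + 16.4(113) = 2930.06.
∂q/∂p = −68.4.
E = (-68.4) × (104/2930.06) = -2.4278…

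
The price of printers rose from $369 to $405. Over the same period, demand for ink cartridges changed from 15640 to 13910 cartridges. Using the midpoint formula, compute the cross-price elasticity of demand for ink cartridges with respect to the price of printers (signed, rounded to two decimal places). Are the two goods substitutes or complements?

%ΔQ_{ink cartridges} = (13910 − 15640)/avg = -1730/14775 = -0.117089…
%ΔP_{printers} = (405 − 369)/avg = 36/387 = 0.093023…
E_cross = (-1730/14775) / (36/387) = -1.2587…
E_cross < 0 ⇒ the goods are complements.

-1.26; complements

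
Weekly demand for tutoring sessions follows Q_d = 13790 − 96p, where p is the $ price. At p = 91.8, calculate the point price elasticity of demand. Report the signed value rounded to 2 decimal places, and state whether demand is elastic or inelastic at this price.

dQ_d/dp = −96. At p = 91.8, Q_d = 13790 − 96(91.8) = 4977.2.
Ed = (dQ_d/dp)·(p/Q_d) = −96 × (91.8/4977.2) = -1.7706…
|Ed| = 1.77 > 1, so demand is elastic.

-1.77; elastic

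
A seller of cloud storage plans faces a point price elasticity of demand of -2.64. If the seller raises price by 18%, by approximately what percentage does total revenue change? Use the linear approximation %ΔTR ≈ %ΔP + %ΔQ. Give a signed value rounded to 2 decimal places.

%ΔQ ≈ Ed × %ΔP = (-2.64) × (+18%) = -47.5200%
%ΔTR ≈ %ΔP + %ΔQ = (+18%) + (-47.5200%) = -29.5200%

-29.52%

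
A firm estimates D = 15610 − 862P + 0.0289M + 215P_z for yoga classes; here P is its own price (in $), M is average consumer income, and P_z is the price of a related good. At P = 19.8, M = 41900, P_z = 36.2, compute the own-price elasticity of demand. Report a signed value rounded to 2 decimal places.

At the given values, D = 15610 − 862(19.8) + 0.0289(41900) + 215(36.2) = 7536.31.
∂D/∂P = −862.
E = (-862) × (19.8/7536.31) = -2.2647…

-2.26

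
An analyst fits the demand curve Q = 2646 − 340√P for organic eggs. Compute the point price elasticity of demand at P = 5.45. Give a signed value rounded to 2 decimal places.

-0.21

dQ/dP = −340/(2√P) = -72.82. At P = 5.45, Q = 1852.26.
Ed = (dQ/dP)·(P/Q) = (-72.82) × (5.45/1852.26) = -0.2142…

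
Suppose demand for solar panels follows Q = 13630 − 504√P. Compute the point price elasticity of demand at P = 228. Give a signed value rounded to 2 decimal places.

dQ/dP = −504/(2√P) = -16.6891. At P = 228, Q = 6019.77.
Ed = (dQ/dP)·(P/Q) = (-16.6891) × (228/6019.77) = -0.6321…

-0.63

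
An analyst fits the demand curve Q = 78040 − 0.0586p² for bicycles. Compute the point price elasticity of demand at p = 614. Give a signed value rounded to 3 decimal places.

-0.790

dQ/dp = −2·0.0586·p = -71.9608. At p = 614, Q = 55948.0344.
Ed = (dQ/dp)·(p/Q) = (-71.9608) × (614/55948.0344) = -0.78973…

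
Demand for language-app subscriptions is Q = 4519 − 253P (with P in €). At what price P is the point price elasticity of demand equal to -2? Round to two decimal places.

11.91

Ed = −253P/(4519 − 253P). Set this equal to -2:
253P = 2·(4519 − 253P) ⇒ 253P(1 + 2) = 2·4519
P = 2·4519 / (253·3) = 11.9077…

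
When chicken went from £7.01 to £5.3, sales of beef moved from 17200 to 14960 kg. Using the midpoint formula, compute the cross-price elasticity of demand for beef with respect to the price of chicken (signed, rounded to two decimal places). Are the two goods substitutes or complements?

%ΔQ_{beef} = (14960 − 17200)/avg = -2240/16080 = -0.139303…
%ΔP_{chicken} = (5.3 − 7.01)/avg = -1.71/6.155 = -0.277822…
E_cross = (-2240/16080) / (-1.71/6.155) = 0.5014…
E_cross > 0 ⇒ the goods are substitutes.

0.50; substitutes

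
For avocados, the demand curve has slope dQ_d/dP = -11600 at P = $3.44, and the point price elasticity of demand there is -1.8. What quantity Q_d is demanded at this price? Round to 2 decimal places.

Ed = (dQ_d/dP)·(P/Q_d) ⇒ Q_d = (dQ_d/dP)·P/Ed = (-11600)·3.44/(-1.8) = 22168.8888…

22168.89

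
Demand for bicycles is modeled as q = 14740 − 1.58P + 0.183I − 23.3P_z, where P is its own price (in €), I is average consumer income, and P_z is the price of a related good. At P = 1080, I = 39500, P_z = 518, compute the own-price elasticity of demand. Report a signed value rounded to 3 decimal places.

At the given values, q = 14740 − 1.58(1080) + 0.183(39500) − 23.3(518) = 8192.7.
∂q/∂P = −1.58.
E = (-1.58) × (1080/8192.7) = -0.20828…

-0.208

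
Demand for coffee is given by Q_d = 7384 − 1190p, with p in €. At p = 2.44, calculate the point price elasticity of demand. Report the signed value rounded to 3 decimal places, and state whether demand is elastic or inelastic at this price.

-0.648; inelastic

dQ_d/dp = −1190. At p = 2.44, Q_d = 7384 − 1190(2.44) = 4480.4.
Ed = (dQ_d/dp)·(p/Q_d) = −1190 × (2.44/4480.4) = -0.64806…
|Ed| = 0.648 < 1, so demand is inelastic.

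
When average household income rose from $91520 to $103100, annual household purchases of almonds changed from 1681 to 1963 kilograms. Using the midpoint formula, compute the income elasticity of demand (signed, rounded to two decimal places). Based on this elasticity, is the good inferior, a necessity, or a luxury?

%ΔQ = (1963 − 1681)/[( 1681 + 1963)/2] = 282/1822 = 0.154774…
%ΔIncome = (103100 − 91520)/[( 91520 + 103100)/2] = 11580/97310 = 0.119001…
E_income = (282/1822) / (11580/97310) = 1.3006…
E_income > 1 ⇒ normal good, luxury.

1.30; luxury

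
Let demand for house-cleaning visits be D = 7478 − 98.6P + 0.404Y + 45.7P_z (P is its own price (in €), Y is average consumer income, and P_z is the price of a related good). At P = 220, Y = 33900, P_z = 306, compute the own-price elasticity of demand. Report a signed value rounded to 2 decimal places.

-1.61

At the given values, D = 7478 − 98.6(220) + 0.404(33900) + 45.7(306) = 13465.8.
∂D/∂P = −98.6.
E = (-98.6) × (220/13465.8) = -1.6108…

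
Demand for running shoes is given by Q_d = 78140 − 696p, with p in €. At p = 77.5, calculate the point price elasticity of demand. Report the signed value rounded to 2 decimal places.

dQ_d/dp = −696. At p = 77.5, Q_d = 78140 − 696(77.5) = 24200.
Ed = (dQ_d/dp)·(p/Q_d) = −696 × (77.5/24200) = -2.2289…

-2.23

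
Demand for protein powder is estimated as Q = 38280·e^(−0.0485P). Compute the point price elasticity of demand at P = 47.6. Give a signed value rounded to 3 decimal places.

-2.309

dQ/dP = −0.0485·Q = -184.545. At P = 47.6, Q = 3805.04.
Ed = (dQ/dP)·(P/Q) = (-184.545) × (47.6/3805.04) = -2.3086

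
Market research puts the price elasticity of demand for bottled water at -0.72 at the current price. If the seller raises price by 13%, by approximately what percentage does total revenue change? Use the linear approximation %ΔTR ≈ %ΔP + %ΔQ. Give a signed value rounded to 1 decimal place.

%ΔQ ≈ Ed × %ΔP = (-0.72) × (+13%) = -9.3600%
%ΔTR ≈ %ΔP + %ΔQ = (+13%) + (-9.3600%) = +3.6400%

+3.6%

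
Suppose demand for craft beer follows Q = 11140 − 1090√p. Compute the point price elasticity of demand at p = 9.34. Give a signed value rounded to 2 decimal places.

dQ/dp = −1090/(2√p) = -178.329. At p = 9.34, Q = 7808.81.
Ed = (dQ/dp)·(p/Q) = (-178.329) × (9.34/7808.81) = -0.2132…

-0.21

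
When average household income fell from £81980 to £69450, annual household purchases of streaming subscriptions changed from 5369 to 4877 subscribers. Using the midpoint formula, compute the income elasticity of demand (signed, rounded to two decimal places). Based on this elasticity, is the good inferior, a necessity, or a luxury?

0.58; necessity

%ΔQ = (4877 − 5369)/[( 5369 + 4877)/2] = -492/5123 = -0.096037…
%ΔIncome = (69450 − 81980)/[( 81980 + 69450)/2] = -12530/75715 = -0.165489…
E_income = (-492/5123) / (-12530/75715) = 0.5803…
0 < E_income < 1 ⇒ normal good, necessity.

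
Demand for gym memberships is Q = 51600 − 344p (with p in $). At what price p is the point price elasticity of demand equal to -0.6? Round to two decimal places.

Ed = −344p/(51600 − 344p). Set this equal to -0.6:
344p = 0.6·(51600 − 344p) ⇒ 344p(1 + 0.6) = 0.6·51600
p = 0.6·51600 / (344·1.6) = 56.25

56.25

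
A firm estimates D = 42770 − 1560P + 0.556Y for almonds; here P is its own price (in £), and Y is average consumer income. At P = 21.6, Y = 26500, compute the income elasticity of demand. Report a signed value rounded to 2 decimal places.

0.62

At the given values, D = 42770 − 1560(21.6) + 0.556(26500) = 23808.
∂D/∂Y = 0.556.
E = (0.556) × (26500/23808) = 0.6188…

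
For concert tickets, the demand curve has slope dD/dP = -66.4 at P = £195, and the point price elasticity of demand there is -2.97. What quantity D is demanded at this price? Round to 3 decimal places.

4359.596

Ed = (dD/dP)·(P/D) ⇒ D = (dD/dP)·P/Ed = (-66.4)·195/(-2.97) = 4359.59595…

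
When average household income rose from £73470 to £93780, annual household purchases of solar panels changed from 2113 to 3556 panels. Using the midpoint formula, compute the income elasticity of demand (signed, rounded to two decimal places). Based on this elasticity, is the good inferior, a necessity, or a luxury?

%ΔQ = (3556 − 2113)/[( 2113 + 3556)/2] = 1443/2834.5 = 0.509084…
%ΔIncome = (93780 − 73470)/[( 73470 + 93780)/2] = 20310/83625 = 0.242869…
E_income = (1443/2834.5) / (20310/83625) = 2.0961…
E_income > 1 ⇒ normal good, luxury.

2.10; luxury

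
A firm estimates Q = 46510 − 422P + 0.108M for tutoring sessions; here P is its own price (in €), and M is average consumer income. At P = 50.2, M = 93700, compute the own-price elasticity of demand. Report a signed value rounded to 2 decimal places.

At the given values, Q = 46510 − 422(50.2) + 0.108(93700) = 35445.2.
∂Q/∂P = −422.
E = (-422) × (50.2/35445.2) = -0.5976…

-0.60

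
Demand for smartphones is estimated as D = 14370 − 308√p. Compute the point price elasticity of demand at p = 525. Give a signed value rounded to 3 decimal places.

-0.483

dD/dp = −308/(2√p) = -6.72111. At p = 525, D = 7312.83.
Ed = (dD/dp)·(p/D) = (-6.72111) × (525/7312.83) = -0.48251…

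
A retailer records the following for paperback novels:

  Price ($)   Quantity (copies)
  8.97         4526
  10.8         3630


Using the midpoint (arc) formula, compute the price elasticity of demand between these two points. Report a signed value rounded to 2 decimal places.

%ΔQ = (3630 − 4526) / [(4526 + 3630)/2] = -896/4078 = -0.219715…
%ΔP = (10.8 − 8.97) / [(8.97 + 10.8)/2] = 1.83/9.885 = 0.185128…
Arc Ed = %ΔQ / %ΔP = (-896/4078) / (1.83/9.885) = -1.1868…

-1.19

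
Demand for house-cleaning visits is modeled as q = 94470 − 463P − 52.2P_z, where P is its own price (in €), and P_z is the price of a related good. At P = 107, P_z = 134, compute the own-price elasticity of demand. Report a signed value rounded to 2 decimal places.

At the given values, q = 94470 − 463(107) − 52.2(134) = 37934.2.
∂q/∂P = −463.
E = (-463) × (107/37934.2) = -1.3059…

-1.31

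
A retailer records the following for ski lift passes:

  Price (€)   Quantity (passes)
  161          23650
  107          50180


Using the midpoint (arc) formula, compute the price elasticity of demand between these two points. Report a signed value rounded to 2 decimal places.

-1.78

%ΔQ = (50180 − 23650) / [(23650 + 50180)/2] = 26530/36915 = 0.718678…
%ΔP = (107 − 161) / [(161 + 107)/2] = -54/134 = -0.402985…
Arc Ed = %ΔQ / %ΔP = (26530/36915) / (-54/134) = -1.7833…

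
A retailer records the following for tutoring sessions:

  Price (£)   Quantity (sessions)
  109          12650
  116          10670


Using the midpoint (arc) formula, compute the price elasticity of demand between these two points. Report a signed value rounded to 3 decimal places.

%ΔQ = (10670 − 12650) / [(12650 + 10670)/2] = -1980/11660 = -0.169811…
%ΔP = (116 − 109) / [(109 + 116)/2] = 7/112.5 = 0.062222…
Arc Ed = %ΔQ / %ΔP = (-1980/11660) / (7/112.5) = -2.72911…

-2.729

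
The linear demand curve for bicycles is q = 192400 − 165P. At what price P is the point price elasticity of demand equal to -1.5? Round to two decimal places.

Ed = −165P/(192400 − 165P). Set this equal to -1.5:
165P = 1.5·(192400 − 165P) ⇒ 165P(1 + 1.5) = 1.5·192400
P = 1.5·192400 / (165·2.5) = 699.6363…

699.64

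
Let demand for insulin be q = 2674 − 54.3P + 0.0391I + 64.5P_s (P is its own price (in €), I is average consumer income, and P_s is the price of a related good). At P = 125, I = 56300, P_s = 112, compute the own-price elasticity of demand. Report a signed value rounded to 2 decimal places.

-1.28

At the given values, q = 2674 − 54.3(125) + 0.0391(56300) + 64.5(112) = 5311.83.
∂q/∂P = −54.3.
E = (-54.3) × (125/5311.83) = -1.2778…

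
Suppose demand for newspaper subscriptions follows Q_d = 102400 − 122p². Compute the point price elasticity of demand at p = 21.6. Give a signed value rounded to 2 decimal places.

-2.50

dQ_d/dp = −2·122·p = -5270.4. At p = 21.6, Q_d = 45479.68.
Ed = (dQ_d/dp)·(p/Q_d) = (-5270.4) × (21.6/45479.68) = -2.5031…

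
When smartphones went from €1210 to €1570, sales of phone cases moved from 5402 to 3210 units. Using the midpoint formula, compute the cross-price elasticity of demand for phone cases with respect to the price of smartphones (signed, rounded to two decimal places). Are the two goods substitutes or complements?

-1.97; complements

%ΔQ_{phone cases} = (3210 − 5402)/avg = -2192/4306 = -0.509057…
%ΔP_{smartphones} = (1570 − 1210)/avg = 360/1390 = 0.258992…
E_cross = (-2192/4306) / (360/1390) = -1.9655…
E_cross < 0 ⇒ the goods are complements.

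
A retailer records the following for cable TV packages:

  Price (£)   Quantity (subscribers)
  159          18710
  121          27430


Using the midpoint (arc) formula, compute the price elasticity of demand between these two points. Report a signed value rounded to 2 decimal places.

%ΔQ = (27430 − 18710) / [(18710 + 27430)/2] = 8720/23070 = 0.377980…
%ΔP = (121 − 159) / [(159 + 121)/2] = -38/140 = -0.271428…
Arc Ed = %ΔQ / %ΔP = (8720/23070) / (-38/140) = -1.3925…

-1.39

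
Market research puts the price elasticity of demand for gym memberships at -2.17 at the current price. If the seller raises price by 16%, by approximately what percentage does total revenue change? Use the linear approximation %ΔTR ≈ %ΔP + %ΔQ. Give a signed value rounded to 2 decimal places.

%ΔQ ≈ Ed × %ΔP = (-2.17) × (+16%) = -34.7200%
%ΔTR ≈ %ΔP + %ΔQ = (+16%) + (-34.7200%) = -18.7200%

-18.72%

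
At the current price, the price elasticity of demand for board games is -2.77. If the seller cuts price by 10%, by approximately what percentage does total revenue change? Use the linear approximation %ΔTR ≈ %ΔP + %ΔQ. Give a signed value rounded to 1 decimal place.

%ΔQ ≈ Ed × %ΔP = (-2.77) × (-10%) = +27.7000%
%ΔTR ≈ %ΔP + %ΔQ = (-10%) + (+27.7000%) = +17.7000%

+17.7%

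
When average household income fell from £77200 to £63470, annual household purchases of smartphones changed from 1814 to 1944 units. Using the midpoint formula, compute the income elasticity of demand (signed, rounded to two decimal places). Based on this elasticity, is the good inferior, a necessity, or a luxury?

-0.35; inferior

%ΔQ = (1944 − 1814)/[( 1814 + 1944)/2] = 130/1879 = 0.069185…
%ΔIncome = (63470 − 77200)/[( 77200 + 63470)/2] = -13730/70335 = -0.195208…
E_income = (130/1879) / (-13730/70335) = -0.3544…
E_income < 0 ⇒ inferior good.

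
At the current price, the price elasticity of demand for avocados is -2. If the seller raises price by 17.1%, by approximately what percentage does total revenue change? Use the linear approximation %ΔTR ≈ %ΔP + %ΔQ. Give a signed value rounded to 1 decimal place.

%ΔQ ≈ Ed × %ΔP = (-2) × (+17.1%) = -34.2000%
%ΔTR ≈ %ΔP + %ΔQ = (+17.1%) + (-34.2000%) = -17.1000%

-17.1%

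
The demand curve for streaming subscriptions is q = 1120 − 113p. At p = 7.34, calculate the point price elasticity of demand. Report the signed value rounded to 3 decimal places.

-2.854

dq/dp = −113. At p = 7.34, q = 1120 − 113(7.34) = 290.58.
Ed = (dq/dp)·(p/q) = −113 × (7.34/290.58) = -2.85436…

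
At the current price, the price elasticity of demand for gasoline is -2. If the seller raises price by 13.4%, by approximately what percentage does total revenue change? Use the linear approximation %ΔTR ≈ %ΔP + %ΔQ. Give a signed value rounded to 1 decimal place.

-13.4%

%ΔQ ≈ Ed × %ΔP = (-2) × (+13.4%) = -26.8000%
%ΔTR ≈ %ΔP + %ΔQ = (+13.4%) + (-26.8000%) = -13.4000%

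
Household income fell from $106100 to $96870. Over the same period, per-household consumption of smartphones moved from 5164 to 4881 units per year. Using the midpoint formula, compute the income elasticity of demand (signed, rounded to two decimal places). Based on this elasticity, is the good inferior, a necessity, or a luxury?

%ΔQ = (4881 − 5164)/[( 5164 + 4881)/2] = -283/5022.5 = -0.056346…
%ΔIncome = (96870 − 106100)/[( 106100 + 96870)/2] = -9230/101485 = -0.090949…
E_income = (-283/5022.5) / (-9230/101485) = 0.6195…
0 < E_income < 1 ⇒ normal good, necessity.

0.62; necessity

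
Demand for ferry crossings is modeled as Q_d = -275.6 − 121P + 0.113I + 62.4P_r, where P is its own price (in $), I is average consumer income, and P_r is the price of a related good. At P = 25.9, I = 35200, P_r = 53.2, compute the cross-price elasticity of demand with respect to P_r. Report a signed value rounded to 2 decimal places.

0.85

At the given values, Q_d = -275.6 − 121(25.9) + 0.113(35200) + 62.4(53.2) = 3887.78.
∂Q_d/∂P_r = 62.4.
E = (62.4) × (53.2/3887.78) = 0.8538…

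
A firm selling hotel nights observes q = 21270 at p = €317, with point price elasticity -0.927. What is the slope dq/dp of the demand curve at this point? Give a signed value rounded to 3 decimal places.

Ed = (dq/dp)·(p/q) ⇒ dq/dp = Ed·q/p = (-0.927)·21270/317 = -62.19965…

-62.200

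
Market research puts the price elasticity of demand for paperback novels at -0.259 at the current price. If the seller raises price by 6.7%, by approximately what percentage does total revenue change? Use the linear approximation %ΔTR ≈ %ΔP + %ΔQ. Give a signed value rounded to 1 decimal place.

+5.0%

%ΔQ ≈ Ed × %ΔP = (-0.259) × (+6.7%) = -1.7353%
%ΔTR ≈ %ΔP + %ΔQ = (+6.7%) + (-1.7353%) = +4.9647%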